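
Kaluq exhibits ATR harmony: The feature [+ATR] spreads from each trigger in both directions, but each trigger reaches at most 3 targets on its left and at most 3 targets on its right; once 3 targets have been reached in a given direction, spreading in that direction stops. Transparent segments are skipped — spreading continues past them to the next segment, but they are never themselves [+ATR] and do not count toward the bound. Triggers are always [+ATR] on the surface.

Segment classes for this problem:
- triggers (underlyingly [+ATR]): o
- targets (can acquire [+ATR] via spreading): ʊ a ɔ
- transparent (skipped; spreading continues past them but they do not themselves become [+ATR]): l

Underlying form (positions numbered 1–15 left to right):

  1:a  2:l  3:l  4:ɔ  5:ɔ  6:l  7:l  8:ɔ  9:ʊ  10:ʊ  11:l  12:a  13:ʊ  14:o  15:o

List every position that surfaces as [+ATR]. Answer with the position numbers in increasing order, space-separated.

From /o/ at 14 rightward: 15 /o/ is itself a trigger — this domain ends here.
From /o/ at 14 leftward: 13 /ʊ/ → [+ATR]; 12 /a/ → [+ATR]; 11 /l/ transparent; 10 /ʊ/ → [+ATR]; bound reached.
From /o/ at 15 rightward: word edge.
From /o/ at 15 leftward: 14 /o/ is itself a trigger — this domain ends here.
Targets with no active source: positions 1 4 5 8 9 stay [-ATR].

10 12 13 14 15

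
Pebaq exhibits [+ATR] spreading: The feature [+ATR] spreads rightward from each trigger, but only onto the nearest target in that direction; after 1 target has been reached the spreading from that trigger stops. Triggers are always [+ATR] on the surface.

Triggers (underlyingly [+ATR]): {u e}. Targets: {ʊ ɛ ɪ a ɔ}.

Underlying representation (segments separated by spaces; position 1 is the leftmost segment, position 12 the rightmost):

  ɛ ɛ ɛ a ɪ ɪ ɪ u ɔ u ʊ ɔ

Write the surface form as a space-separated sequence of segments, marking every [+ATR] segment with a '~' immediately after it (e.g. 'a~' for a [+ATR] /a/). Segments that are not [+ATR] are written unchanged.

From /u/ at 8 rightward: 9 /ɔ/ → [+ATR]; bound reached.
From /u/ at 10 rightward: 11 /ʊ/ → [+ATR]; bound reached.
Targets with no active source: positions 1 2 3 4 5 6 7 12 stay [-ATR].
[+ATR] positions on the surface: 8 9 10 11.

ɛ ɛ ɛ a ɪ ɪ ɪ u~ ɔ~ u~ ʊ~ ɔ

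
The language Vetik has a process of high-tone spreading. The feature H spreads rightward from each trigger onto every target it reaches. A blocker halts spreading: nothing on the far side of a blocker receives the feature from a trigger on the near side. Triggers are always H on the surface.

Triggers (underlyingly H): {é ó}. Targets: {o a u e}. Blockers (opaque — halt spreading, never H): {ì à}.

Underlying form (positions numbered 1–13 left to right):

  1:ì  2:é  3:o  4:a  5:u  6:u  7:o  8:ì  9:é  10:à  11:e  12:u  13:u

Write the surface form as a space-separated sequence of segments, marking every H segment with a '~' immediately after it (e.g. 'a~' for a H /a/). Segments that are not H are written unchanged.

ì é~ o~ a~ u~ u~ o~ ì é~ à e u u

From /é/ at 2 rightward: 3 /o/ → H; 4 /a/ → H; 5 /u/ → H; 6 /u/ → H; 7 /o/ → H; 8 /ì/ blocks.
From /é/ at 9 rightward: 10 /à/ blocks.
Targets with no active source: positions 11 12 13 stay [-high tone].
H positions on the surface: 2 3 4 5 6 7 9.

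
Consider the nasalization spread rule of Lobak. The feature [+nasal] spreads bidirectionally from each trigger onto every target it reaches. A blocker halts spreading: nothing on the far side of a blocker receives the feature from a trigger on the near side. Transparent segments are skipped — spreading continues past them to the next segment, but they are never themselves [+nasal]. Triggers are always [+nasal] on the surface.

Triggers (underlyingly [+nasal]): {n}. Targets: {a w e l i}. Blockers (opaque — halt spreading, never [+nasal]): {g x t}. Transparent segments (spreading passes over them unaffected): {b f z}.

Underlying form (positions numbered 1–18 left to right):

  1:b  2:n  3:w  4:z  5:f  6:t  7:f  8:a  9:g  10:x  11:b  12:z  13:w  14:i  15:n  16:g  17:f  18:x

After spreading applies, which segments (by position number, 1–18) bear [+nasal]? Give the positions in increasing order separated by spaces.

From /n/ at 2 rightward: 3 /w/ → [+nasal]; 4 /z/ transparent; 5 /f/ transparent; 6 /t/ blocks.
From /n/ at 2 leftward: 1 /b/ transparent; word edge.
From /n/ at 15 rightward: 16 /g/ blocks.
From /n/ at 15 leftward: 14 /i/ → [+nasal]; 13 /w/ → [+nasal]; 12 /z/ transparent; 11 /b/ transparent; 10 /x/ blocks.
Target with no active source: position 8 stays [-nasal].

2 3 13 14 15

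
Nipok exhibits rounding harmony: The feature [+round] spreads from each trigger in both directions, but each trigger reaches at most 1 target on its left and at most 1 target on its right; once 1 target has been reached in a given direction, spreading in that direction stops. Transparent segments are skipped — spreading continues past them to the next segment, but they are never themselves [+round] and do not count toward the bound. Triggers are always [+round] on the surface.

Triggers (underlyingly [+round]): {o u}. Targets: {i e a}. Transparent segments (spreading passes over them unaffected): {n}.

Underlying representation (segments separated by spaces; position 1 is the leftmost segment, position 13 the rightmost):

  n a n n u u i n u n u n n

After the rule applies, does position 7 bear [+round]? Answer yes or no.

yes

From /u/ at 5 rightward: 6 /u/ is itself a trigger — this domain ends here.
From /u/ at 5 leftward: 4 /n/ transparent; 3 /n/ transparent; 2 /a/ → [+round]; bound reached.
From /u/ at 6 rightward: 7 /i/ → [+round]; bound reached.
From /u/ at 6 leftward: 5 /u/ is itself a trigger — this domain ends here.
From /u/ at 9 rightward: 10 /n/ transparent; 11 /u/ is itself a trigger — this domain ends here.
From /u/ at 9 leftward: 8 /n/ transparent; 7 /i/ → [+round]; bound reached.
From /u/ at 11 rightward: 12 /n/ transparent; 13 /n/ transparent; word edge.
From /u/ at 11 leftward: 10 /n/ transparent; 9 /u/ is itself a trigger — this domain ends here.
[+round] positions on the surface: 2 5 6 7 9 11.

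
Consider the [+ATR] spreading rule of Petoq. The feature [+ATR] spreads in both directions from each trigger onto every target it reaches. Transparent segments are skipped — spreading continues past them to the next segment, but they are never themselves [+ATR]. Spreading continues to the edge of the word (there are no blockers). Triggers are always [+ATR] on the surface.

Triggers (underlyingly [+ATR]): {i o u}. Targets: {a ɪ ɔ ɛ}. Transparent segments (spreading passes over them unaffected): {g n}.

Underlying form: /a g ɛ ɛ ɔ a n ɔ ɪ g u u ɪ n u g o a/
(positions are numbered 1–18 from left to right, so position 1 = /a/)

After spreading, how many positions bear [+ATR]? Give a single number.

13

From /u/ at 11 rightward: 12 /u/ is itself a trigger — this domain ends here.
From /u/ at 11 leftward: 10 /g/ transparent; 9 /ɪ/ → [+ATR]; 8 /ɔ/ → [+ATR]; 7 /n/ transparent; 6 /a/ → [+ATR]; 5 /ɔ/ → [+ATR]; 4 /ɛ/ → [+ATR]; 3 /ɛ/ → [+ATR]; 2 /g/ transparent; 1 /a/ → [+ATR]; word edge.
From /u/ at 12 rightward: 13 /ɪ/ → [+ATR]; 14 /n/ transparent; 15 /u/ is itself a trigger — this domain ends here.
From /u/ at 12 leftward: 11 /u/ is itself a trigger — this domain ends here.
From /u/ at 15 rightward: 16 /g/ transparent; 17 /o/ is itself a trigger — this domain ends here.
From /u/ at 15 leftward: 14 /n/ transparent; 13 /ɪ/ → [+ATR]; 12 /u/ is itself a trigger — this domain ends here.
From /o/ at 17 rightward: 18 /a/ → [+ATR]; word edge.
From /o/ at 17 leftward: 16 /g/ transparent; 15 /u/ is itself a trigger — this domain ends here.
[+ATR] positions on the surface: 1 3 4 5 6 8 9 11 12 13 15 17 18.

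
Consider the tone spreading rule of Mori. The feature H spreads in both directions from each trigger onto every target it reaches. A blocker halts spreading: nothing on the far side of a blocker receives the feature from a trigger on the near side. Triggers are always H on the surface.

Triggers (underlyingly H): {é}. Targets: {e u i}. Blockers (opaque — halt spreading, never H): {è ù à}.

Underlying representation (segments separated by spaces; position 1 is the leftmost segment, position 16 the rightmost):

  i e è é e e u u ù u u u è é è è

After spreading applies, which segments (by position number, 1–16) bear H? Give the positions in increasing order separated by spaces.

4 5 6 7 8 14

From /é/ at 4 rightward: 5 /e/ → H; 6 /e/ → H; 7 /u/ → H; 8 /u/ → H; 9 /ù/ blocks.
From /é/ at 4 leftward: 3 /è/ blocks.
From /é/ at 14 rightward: 15 /è/ blocks.
From /é/ at 14 leftward: 13 /è/ blocks.
Targets with no active source: positions 1 2 10 11 12 stay [-high tone].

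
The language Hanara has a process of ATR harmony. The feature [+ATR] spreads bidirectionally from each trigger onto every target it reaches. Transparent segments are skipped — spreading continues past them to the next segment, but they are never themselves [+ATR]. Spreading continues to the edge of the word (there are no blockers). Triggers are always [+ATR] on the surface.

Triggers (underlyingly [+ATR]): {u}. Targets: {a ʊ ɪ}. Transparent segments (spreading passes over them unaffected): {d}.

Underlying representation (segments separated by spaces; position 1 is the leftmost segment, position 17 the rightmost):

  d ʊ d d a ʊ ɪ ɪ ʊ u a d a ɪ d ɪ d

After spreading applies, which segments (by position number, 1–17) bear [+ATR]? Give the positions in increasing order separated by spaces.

2 5 6 7 8 9 10 11 13 14 16

From /u/ at 10 rightward: 11 /a/ → [+ATR]; 12 /d/ transparent; 13 /a/ → [+ATR]; 14 /ɪ/ → [+ATR]; 15 /d/ transparent; 16 /ɪ/ → [+ATR]; 17 /d/ transparent; word edge.
From /u/ at 10 leftward: 9 /ʊ/ → [+ATR]; 8 /ɪ/ → [+ATR]; 7 /ɪ/ → [+ATR]; 6 /ʊ/ → [+ATR]; 5 /a/ → [+ATR]; 4 /d/ transparent; 3 /d/ transparent; 2 /ʊ/ → [+ATR]; 1 /d/ transparent; word edge.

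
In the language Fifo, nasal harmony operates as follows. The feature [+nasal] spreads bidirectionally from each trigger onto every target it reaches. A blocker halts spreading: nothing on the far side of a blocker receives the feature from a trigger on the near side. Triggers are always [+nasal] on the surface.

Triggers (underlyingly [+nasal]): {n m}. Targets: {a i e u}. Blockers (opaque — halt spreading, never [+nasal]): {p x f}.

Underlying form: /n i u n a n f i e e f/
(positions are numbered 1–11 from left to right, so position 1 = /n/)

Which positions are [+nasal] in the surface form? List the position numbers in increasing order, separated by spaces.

1 2 3 4 5 6

From /n/ at 1 rightward: 2 /i/ → [+nasal]; 3 /u/ → [+nasal]; 4 /n/ is itself a trigger — this domain ends here.
From /n/ at 1 leftward: word edge.
From /n/ at 4 rightward: 5 /a/ → [+nasal]; 6 /n/ is itself a trigger — this domain ends here.
From /n/ at 4 leftward: 3 /u/ → [+nasal]; 2 /i/ → [+nasal]; 1 /n/ is itself a trigger — this domain ends here.
From /n/ at 6 rightward: 7 /f/ blocks.
From /n/ at 6 leftward: 5 /a/ → [+nasal]; 4 /n/ is itself a trigger — this domain ends here.
Targets with no active source: positions 8 9 10 stay [-nasal].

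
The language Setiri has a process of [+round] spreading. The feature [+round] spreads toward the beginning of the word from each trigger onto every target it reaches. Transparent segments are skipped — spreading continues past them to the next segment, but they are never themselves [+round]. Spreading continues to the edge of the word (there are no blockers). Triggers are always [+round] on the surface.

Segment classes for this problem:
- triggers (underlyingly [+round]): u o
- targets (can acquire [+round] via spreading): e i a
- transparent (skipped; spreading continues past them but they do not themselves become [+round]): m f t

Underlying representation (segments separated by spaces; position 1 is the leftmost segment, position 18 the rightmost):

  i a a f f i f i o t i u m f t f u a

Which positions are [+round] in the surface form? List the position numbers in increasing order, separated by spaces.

From /o/ at 9 leftward: 8 /i/ → [+round]; 7 /f/ transparent; 6 /i/ → [+round]; 5 /f/ transparent; 4 /f/ transparent; 3 /a/ → [+round]; 2 /a/ → [+round]; 1 /i/ → [+round]; word edge.
From /u/ at 12 leftward: 11 /i/ → [+round]; 10 /t/ transparent; 9 /o/ is itself a trigger — this domain ends here.
From /u/ at 17 leftward: 16 /f/ transparent; 15 /t/ transparent; 14 /f/ transparent; 13 /m/ transparent; 12 /u/ is itself a trigger — this domain ends here.
Target with no active source: position 18 stays [-round].

1 2 3 6 8 9 11 12 17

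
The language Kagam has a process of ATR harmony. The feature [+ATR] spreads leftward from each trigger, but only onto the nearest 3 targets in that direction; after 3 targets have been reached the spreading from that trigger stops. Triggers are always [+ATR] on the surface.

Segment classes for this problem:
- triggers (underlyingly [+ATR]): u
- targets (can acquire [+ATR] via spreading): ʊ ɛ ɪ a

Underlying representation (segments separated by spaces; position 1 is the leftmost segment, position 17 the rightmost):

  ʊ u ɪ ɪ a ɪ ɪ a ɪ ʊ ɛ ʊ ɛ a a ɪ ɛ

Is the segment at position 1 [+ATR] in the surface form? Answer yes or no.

From /u/ at 2 leftward: 1 /ʊ/ → [+ATR]; word edge.
Targets with no active source: positions 3 4 5 6 7 8 9 10 11 12 13 14 15 16 17 stay [-ATR].
[+ATR] positions on the surface: 1 2.

yes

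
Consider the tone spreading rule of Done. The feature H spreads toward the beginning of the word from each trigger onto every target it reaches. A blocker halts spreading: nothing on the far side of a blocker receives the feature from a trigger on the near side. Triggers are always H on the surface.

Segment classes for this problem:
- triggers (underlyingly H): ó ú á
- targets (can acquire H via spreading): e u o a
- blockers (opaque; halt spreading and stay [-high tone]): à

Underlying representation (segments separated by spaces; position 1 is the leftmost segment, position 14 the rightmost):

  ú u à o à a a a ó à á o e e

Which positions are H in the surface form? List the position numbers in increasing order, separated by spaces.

1 6 7 8 9 11

From /ú/ at 1 leftward: word edge.
From /ó/ at 9 leftward: 8 /a/ → H; 7 /a/ → H; 6 /a/ → H; 5 /à/ blocks.
From /á/ at 11 leftward: 10 /à/ blocks.
Targets with no active source: positions 2 4 12 13 14 stay [-high tone].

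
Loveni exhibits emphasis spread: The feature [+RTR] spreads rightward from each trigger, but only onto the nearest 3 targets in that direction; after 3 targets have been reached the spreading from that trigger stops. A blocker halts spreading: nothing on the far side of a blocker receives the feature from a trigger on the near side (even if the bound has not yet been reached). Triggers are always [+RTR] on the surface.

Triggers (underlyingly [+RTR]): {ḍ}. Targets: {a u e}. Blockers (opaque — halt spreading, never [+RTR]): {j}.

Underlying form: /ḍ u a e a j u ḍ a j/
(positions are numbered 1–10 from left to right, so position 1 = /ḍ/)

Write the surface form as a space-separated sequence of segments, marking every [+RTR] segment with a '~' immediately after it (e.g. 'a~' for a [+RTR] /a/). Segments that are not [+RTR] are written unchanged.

ḍ~ u~ a~ e~ a j u ḍ~ a~ j

From /ḍ/ at 1 rightward: 2 /u/ → [+RTR]; 3 /a/ → [+RTR]; 4 /e/ → [+RTR]; bound reached.
From /ḍ/ at 8 rightward: 9 /a/ → [+RTR]; 10 /j/ blocks.
Targets with no active source: positions 5 7 stay [-emphatic].
[+RTR] positions on the surface: 1 2 3 4 8 9.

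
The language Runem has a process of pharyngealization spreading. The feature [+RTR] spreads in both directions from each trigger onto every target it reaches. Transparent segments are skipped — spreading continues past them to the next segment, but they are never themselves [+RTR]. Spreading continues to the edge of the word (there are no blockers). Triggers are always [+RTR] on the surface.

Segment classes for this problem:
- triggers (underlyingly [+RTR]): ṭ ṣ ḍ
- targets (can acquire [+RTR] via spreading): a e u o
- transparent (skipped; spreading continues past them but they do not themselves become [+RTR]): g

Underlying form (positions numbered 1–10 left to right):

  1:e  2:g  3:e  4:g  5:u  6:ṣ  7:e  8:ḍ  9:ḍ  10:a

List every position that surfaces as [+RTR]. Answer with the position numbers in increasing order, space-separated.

From /ṣ/ at 6 rightward: 7 /e/ → [+RTR]; 8 /ḍ/ is itself a trigger — this domain ends here.
From /ṣ/ at 6 leftward: 5 /u/ → [+RTR]; 4 /g/ transparent; 3 /e/ → [+RTR]; 2 /g/ transparent; 1 /e/ → [+RTR]; word edge.
From /ḍ/ at 8 rightward: 9 /ḍ/ is itself a trigger — this domain ends here.
From /ḍ/ at 8 leftward: 7 /e/ → [+RTR]; 6 /ṣ/ is itself a trigger — this domain ends here.
From /ḍ/ at 9 rightward: 10 /a/ → [+RTR]; word edge.
From /ḍ/ at 9 leftward: 8 /ḍ/ is itself a trigger — this domain ends here.

1 3 5 6 7 8 9 10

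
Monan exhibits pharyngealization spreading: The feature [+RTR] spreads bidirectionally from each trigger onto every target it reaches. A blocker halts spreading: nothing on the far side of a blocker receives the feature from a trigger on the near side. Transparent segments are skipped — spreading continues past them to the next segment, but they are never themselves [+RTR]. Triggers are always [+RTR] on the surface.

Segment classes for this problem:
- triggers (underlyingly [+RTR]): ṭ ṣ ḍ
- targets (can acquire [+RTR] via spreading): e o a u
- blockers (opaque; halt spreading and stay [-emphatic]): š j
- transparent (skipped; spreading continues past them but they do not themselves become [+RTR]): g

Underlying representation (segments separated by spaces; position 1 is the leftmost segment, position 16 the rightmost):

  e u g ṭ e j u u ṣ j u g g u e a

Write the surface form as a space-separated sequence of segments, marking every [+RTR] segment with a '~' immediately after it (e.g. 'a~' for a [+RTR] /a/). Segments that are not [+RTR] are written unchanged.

e~ u~ g ṭ~ e~ j u~ u~ ṣ~ j u g g u e a

From /ṭ/ at 4 rightward: 5 /e/ → [+RTR]; 6 /j/ blocks.
From /ṭ/ at 4 leftward: 3 /g/ transparent; 2 /u/ → [+RTR]; 1 /e/ → [+RTR]; word edge.
From /ṣ/ at 9 rightward: 10 /j/ blocks.
From /ṣ/ at 9 leftward: 8 /u/ → [+RTR]; 7 /u/ → [+RTR]; 6 /j/ blocks.
Targets with no active source: positions 11 14 15 16 stay [-emphatic].
[+RTR] positions on the surface: 1 2 4 5 7 8 9.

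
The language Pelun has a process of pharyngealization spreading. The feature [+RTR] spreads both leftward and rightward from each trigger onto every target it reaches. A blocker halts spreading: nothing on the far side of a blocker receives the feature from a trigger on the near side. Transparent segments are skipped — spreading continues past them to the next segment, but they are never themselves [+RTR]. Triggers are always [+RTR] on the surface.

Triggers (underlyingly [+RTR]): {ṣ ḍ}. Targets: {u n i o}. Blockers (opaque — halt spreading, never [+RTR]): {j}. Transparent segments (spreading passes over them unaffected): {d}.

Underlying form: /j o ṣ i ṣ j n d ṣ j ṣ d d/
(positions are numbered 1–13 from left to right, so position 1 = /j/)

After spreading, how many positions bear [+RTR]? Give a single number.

From /ṣ/ at 3 rightward: 4 /i/ → [+RTR]; 5 /ṣ/ is itself a trigger — this domain ends here.
From /ṣ/ at 3 leftward: 2 /o/ → [+RTR]; 1 /j/ blocks.
From /ṣ/ at 5 rightward: 6 /j/ blocks.
From /ṣ/ at 5 leftward: 4 /i/ → [+RTR]; 3 /ṣ/ is itself a trigger — this domain ends here.
From /ṣ/ at 9 rightward: 10 /j/ blocks.
From /ṣ/ at 9 leftward: 8 /d/ transparent; 7 /n/ → [+RTR]; 6 /j/ blocks.
From /ṣ/ at 11 rightward: 12 /d/ transparent; 13 /d/ transparent; word edge.
From /ṣ/ at 11 leftward: 10 /j/ blocks.
[+RTR] positions on the surface: 2 3 4 5 7 9 11.

7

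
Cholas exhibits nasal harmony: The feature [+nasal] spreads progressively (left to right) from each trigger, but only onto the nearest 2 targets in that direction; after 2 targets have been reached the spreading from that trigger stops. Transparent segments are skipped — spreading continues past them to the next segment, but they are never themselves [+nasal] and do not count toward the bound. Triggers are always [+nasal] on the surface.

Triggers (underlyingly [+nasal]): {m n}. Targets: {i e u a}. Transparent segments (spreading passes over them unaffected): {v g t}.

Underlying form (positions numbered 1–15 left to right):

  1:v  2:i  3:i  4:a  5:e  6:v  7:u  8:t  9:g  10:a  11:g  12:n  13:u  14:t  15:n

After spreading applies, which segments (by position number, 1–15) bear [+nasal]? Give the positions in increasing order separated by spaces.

From /n/ at 12 rightward: 13 /u/ → [+nasal]; 14 /t/ transparent; 15 /n/ is itself a trigger — this domain ends here.
From /n/ at 15 rightward: word edge.
Targets with no active source: positions 2 3 4 5 7 10 stay [-nasal].

12 13 15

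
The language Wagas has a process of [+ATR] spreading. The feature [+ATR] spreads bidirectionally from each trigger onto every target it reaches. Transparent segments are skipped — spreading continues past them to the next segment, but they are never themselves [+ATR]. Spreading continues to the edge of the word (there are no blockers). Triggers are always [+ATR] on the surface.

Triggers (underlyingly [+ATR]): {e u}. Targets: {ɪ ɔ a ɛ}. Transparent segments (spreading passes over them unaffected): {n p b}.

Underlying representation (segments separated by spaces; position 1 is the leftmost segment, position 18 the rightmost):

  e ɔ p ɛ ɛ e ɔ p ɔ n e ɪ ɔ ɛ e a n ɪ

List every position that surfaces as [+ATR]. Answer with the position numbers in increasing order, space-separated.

From /e/ at 1 rightward: 2 /ɔ/ → [+ATR]; 3 /p/ transparent; 4 /ɛ/ → [+ATR]; 5 /ɛ/ → [+ATR]; 6 /e/ is itself a trigger — this domain ends here.
From /e/ at 1 leftward: word edge.
From /e/ at 6 rightward: 7 /ɔ/ → [+ATR]; 8 /p/ transparent; 9 /ɔ/ → [+ATR]; 10 /n/ transparent; 11 /e/ is itself a trigger — this domain ends here.
From /e/ at 6 leftward: 5 /ɛ/ → [+ATR]; 4 /ɛ/ → [+ATR]; 3 /p/ transparent; 2 /ɔ/ → [+ATR]; 1 /e/ is itself a trigger — this domain ends here.
From /e/ at 11 rightward: 12 /ɪ/ → [+ATR]; 13 /ɔ/ → [+ATR]; 14 /ɛ/ → [+ATR]; 15 /e/ is itself a trigger — this domain ends here.
From /e/ at 11 leftward: 10 /n/ transparent; 9 /ɔ/ → [+ATR]; 8 /p/ transparent; 7 /ɔ/ → [+ATR]; 6 /e/ is itself a trigger — this domain ends here.
From /e/ at 15 rightward: 16 /a/ → [+ATR]; 17 /n/ transparent; 18 /ɪ/ → [+ATR]; word edge.
From /e/ at 15 leftward: 14 /ɛ/ → [+ATR]; 13 /ɔ/ → [+ATR]; 12 /ɪ/ → [+ATR]; 11 /e/ is itself a trigger — this domain ends here.

1 2 4 5 6 7 9 11 12 13 14 15 16 18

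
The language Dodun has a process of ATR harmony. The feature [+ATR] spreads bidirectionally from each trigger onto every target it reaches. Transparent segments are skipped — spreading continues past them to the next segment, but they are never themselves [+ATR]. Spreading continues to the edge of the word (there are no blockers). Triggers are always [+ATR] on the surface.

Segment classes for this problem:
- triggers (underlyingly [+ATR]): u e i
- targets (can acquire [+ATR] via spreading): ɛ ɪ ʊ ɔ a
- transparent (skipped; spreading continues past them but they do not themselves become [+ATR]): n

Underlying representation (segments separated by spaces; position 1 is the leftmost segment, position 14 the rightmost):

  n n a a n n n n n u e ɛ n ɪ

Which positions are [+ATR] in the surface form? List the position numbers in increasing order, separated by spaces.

3 4 10 11 12 14

From /u/ at 10 rightward: 11 /e/ is itself a trigger — this domain ends here.
From /u/ at 10 leftward: 9 /n/ transparent; 8 /n/ transparent; 7 /n/ transparent; 6 /n/ transparent; 5 /n/ transparent; 4 /a/ → [+ATR]; 3 /a/ → [+ATR]; 2 /n/ transparent; 1 /n/ transparent; word edge.
From /e/ at 11 rightward: 12 /ɛ/ → [+ATR]; 13 /n/ transparent; 14 /ɪ/ → [+ATR]; word edge.
From /e/ at 11 leftward: 10 /u/ is itself a trigger — this domain ends here.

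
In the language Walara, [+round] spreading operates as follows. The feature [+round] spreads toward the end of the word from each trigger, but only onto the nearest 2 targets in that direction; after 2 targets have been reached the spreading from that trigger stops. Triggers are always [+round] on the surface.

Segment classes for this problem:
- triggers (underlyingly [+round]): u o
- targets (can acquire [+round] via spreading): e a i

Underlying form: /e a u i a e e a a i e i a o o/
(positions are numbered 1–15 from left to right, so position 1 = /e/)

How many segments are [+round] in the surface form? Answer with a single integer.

5

From /u/ at 3 rightward: 4 /i/ → [+round]; 5 /a/ → [+round]; bound reached.
From /o/ at 14 rightward: 15 /o/ is itself a trigger — this domain ends here.
From /o/ at 15 rightward: word edge.
Targets with no active source: positions 1 2 6 7 8 9 10 11 12 13 stay [-round].
[+round] positions on the surface: 3 4 5 14 15.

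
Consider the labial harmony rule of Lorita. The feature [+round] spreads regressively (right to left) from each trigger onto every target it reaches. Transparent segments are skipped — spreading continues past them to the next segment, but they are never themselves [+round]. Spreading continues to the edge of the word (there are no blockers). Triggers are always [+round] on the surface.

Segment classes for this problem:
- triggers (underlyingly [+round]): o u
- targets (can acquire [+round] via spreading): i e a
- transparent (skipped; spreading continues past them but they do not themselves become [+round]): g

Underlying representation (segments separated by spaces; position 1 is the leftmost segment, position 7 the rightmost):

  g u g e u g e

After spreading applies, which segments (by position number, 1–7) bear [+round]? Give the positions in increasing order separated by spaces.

From /u/ at 2 leftward: 1 /g/ transparent; word edge.
From /u/ at 5 leftward: 4 /e/ → [+round]; 3 /g/ transparent; 2 /u/ is itself a trigger — this domain ends here.
Target with no active source: position 7 stays [-round].

2 4 5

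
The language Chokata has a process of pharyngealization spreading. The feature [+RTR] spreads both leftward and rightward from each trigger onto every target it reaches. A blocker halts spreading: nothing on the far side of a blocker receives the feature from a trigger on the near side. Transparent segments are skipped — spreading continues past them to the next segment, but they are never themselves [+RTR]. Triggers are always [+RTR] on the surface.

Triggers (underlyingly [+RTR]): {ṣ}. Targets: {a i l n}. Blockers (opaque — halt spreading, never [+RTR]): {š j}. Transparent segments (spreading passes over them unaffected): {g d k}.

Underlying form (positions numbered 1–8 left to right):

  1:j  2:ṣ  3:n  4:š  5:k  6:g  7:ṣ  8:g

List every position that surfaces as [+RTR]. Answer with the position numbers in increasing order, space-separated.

2 3 7

From /ṣ/ at 2 rightward: 3 /n/ → [+RTR]; 4 /š/ blocks.
From /ṣ/ at 2 leftward: 1 /j/ blocks.
From /ṣ/ at 7 rightward: 8 /g/ transparent; word edge.
From /ṣ/ at 7 leftward: 6 /g/ transparent; 5 /k/ transparent; 4 /š/ blocks.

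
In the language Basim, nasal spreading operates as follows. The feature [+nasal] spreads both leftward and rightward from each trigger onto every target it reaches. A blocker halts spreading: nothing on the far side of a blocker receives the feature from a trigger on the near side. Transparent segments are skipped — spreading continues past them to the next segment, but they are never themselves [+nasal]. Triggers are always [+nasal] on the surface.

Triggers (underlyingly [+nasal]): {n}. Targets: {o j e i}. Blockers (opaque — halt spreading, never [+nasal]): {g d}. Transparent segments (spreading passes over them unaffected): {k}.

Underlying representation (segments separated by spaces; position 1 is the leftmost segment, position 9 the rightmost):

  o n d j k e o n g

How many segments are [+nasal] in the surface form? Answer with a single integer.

6

From /n/ at 2 rightward: 3 /d/ blocks.
From /n/ at 2 leftward: 1 /o/ → [+nasal]; word edge.
From /n/ at 8 rightward: 9 /g/ blocks.
From /n/ at 8 leftward: 7 /o/ → [+nasal]; 6 /e/ → [+nasal]; 5 /k/ transparent; 4 /j/ → [+nasal]; 3 /d/ blocks.
[+nasal] positions on the surface: 1 2 4 6 7 8.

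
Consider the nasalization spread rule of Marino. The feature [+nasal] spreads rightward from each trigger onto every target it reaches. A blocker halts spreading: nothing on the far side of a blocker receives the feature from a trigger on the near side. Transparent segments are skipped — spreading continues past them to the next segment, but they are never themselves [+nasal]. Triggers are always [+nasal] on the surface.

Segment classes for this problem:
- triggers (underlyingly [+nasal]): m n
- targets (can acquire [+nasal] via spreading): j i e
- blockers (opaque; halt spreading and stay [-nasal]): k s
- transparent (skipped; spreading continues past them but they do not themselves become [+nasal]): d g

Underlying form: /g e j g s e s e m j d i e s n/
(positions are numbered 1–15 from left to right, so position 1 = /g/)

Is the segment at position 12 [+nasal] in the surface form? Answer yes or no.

yes

From /m/ at 9 rightward: 10 /j/ → [+nasal]; 11 /d/ transparent; 12 /i/ → [+nasal]; 13 /e/ → [+nasal]; 14 /s/ blocks.
From /n/ at 15 rightward: word edge.
Targets with no active source: positions 2 3 6 8 stay [-nasal].
[+nasal] positions on the surface: 9 10 12 13 15.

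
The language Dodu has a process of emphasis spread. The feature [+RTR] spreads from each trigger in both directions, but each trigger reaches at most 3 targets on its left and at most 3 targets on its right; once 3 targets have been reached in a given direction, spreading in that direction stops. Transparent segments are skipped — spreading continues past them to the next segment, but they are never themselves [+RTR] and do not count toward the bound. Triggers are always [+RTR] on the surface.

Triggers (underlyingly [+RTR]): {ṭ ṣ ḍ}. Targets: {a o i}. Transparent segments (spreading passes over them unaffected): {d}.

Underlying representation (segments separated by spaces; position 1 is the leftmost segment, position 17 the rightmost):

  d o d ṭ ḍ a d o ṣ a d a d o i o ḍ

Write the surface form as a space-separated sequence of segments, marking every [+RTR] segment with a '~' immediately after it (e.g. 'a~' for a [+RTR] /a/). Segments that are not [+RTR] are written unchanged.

From /ṭ/ at 4 rightward: 5 /ḍ/ is itself a trigger — this domain ends here.
From /ṭ/ at 4 leftward: 3 /d/ transparent; 2 /o/ → [+RTR]; 1 /d/ transparent; word edge.
From /ḍ/ at 5 rightward: 6 /a/ → [+RTR]; 7 /d/ transparent; 8 /o/ → [+RTR]; 9 /ṣ/ is itself a trigger — this domain ends here.
From /ḍ/ at 5 leftward: 4 /ṭ/ is itself a trigger — this domain ends here.
From /ṣ/ at 9 rightward: 10 /a/ → [+RTR]; 11 /d/ transparent; 12 /a/ → [+RTR]; 13 /d/ transparent; 14 /o/ → [+RTR]; bound reached.
From /ṣ/ at 9 leftward: 8 /o/ → [+RTR]; 7 /d/ transparent; 6 /a/ → [+RTR]; 5 /ḍ/ is itself a trigger — this domain ends here.
From /ḍ/ at 17 rightward: word edge.
From /ḍ/ at 17 leftward: 16 /o/ → [+RTR]; 15 /i/ → [+RTR]; 14 /o/ → [+RTR]; bound reached.
[+RTR] positions on the surface: 2 4 5 6 8 9 10 12 14 15 16 17.

d o~ d ṭ~ ḍ~ a~ d o~ ṣ~ a~ d a~ d o~ i~ o~ ḍ~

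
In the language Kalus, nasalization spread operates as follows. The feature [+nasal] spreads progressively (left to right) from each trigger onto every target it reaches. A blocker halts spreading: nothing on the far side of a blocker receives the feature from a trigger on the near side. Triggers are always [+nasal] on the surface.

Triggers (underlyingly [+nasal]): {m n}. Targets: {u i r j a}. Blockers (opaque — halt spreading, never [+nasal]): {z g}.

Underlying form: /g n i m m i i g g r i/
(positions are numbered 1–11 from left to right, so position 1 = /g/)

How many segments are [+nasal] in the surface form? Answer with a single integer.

From /n/ at 2 rightward: 3 /i/ → [+nasal]; 4 /m/ is itself a trigger — this domain ends here.
From /m/ at 4 rightward: 5 /m/ is itself a trigger — this domain ends here.
From /m/ at 5 rightward: 6 /i/ → [+nasal]; 7 /i/ → [+nasal]; 8 /g/ blocks.
Targets with no active source: positions 10 11 stay [-nasal].
[+nasal] positions on the surface: 2 3 4 5 6 7.

6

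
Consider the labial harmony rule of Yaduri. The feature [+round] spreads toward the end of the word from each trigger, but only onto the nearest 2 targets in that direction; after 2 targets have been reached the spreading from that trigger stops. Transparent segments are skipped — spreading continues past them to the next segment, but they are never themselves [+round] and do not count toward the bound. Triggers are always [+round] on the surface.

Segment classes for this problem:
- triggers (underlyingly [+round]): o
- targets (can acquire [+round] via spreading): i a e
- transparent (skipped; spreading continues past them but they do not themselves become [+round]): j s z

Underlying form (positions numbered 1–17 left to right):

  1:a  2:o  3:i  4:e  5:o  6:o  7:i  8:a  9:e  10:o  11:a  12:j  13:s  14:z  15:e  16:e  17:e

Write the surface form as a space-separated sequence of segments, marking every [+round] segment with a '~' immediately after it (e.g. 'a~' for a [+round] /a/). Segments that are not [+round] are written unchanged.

a o~ i~ e~ o~ o~ i~ a~ e o~ a~ j s z e~ e e

From /o/ at 2 rightward: 3 /i/ → [+round]; 4 /e/ → [+round]; bound reached.
From /o/ at 5 rightward: 6 /o/ is itself a trigger — this domain ends here.
From /o/ at 6 rightward: 7 /i/ → [+round]; 8 /a/ → [+round]; bound reached.
From /o/ at 10 rightward: 11 /a/ → [+round]; 12 /j/ transparent; 13 /s/ transparent; 14 /z/ transparent; 15 /e/ → [+round]; bound reached.
Targets with no active source: positions 1 9 16 17 stay [-round].
[+round] positions on the surface: 2 3 4 5 6 7 8 10 11 15.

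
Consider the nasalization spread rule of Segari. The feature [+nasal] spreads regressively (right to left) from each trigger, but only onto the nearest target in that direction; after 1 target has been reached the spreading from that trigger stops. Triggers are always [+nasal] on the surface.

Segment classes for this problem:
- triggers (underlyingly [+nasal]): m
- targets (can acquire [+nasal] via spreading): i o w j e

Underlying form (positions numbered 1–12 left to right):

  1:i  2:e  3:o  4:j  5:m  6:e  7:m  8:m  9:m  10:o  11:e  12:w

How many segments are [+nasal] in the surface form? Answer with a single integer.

6

From /m/ at 5 leftward: 4 /j/ → [+nasal]; bound reached.
From /m/ at 7 leftward: 6 /e/ → [+nasal]; bound reached.
From /m/ at 8 leftward: 7 /m/ is itself a trigger — this domain ends here.
From /m/ at 9 leftward: 8 /m/ is itself a trigger — this domain ends here.
Targets with no active source: positions 1 2 3 10 11 12 stay [-nasal].
[+nasal] positions on the surface: 4 5 6 7 8 9.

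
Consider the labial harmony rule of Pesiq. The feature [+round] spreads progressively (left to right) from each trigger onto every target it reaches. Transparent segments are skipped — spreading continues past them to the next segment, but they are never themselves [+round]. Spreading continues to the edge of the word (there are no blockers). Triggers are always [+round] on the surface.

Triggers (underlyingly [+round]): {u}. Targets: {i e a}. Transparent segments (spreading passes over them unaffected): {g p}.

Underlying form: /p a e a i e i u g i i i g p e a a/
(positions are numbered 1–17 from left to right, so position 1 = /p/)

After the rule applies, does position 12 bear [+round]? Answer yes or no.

From /u/ at 8 rightward: 9 /g/ transparent; 10 /i/ → [+round]; 11 /i/ → [+round]; 12 /i/ → [+round]; 13 /g/ transparent; 14 /p/ transparent; 15 /e/ → [+round]; 16 /a/ → [+round]; 17 /a/ → [+round]; word edge.
Targets with no active source: positions 2 3 4 5 6 7 stay [-round].
[+round] positions on the surface: 8 10 11 12 15 16 17.

yes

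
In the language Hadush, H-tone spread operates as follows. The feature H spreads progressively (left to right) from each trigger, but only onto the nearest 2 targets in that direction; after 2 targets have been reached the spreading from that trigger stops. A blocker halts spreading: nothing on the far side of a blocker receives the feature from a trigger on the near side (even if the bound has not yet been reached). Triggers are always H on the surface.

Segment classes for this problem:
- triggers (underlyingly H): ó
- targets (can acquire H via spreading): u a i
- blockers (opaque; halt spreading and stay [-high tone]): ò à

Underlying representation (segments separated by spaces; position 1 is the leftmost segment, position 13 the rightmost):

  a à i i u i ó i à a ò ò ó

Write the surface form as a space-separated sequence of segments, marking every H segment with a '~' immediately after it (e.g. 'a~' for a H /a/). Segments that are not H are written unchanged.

From /ó/ at 7 rightward: 8 /i/ → H; 9 /à/ blocks.
From /ó/ at 13 rightward: word edge.
Targets with no active source: positions 1 3 4 5 6 10 stay [-high tone].
H positions on the surface: 7 8 13.

a à i i u i ó~ i~ à a ò ò ó~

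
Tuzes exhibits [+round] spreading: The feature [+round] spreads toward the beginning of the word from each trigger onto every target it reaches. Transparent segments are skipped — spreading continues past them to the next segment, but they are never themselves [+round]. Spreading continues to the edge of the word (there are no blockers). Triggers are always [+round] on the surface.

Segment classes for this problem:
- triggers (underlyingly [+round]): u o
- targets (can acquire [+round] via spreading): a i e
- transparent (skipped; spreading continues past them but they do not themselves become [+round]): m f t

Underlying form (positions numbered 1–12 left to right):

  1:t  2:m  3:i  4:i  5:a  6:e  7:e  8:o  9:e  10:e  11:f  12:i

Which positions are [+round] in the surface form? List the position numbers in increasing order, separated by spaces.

From /o/ at 8 leftward: 7 /e/ → [+round]; 6 /e/ → [+round]; 5 /a/ → [+round]; 4 /i/ → [+round]; 3 /i/ → [+round]; 2 /m/ transparent; 1 /t/ transparent; word edge.
Targets with no active source: positions 9 10 12 stay [-round].

3 4 5 6 7 8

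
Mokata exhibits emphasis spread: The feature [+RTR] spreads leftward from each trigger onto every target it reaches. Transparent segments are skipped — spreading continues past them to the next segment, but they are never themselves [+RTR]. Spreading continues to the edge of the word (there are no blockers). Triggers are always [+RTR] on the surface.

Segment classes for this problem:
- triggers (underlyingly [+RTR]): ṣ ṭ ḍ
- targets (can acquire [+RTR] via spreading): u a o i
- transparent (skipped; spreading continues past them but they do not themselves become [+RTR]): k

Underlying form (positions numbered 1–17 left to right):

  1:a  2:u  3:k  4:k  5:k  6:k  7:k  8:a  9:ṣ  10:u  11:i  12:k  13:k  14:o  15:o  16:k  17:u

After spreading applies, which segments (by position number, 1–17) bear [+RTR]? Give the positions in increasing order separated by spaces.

From /ṣ/ at 9 leftward: 8 /a/ → [+RTR]; 7 /k/ transparent; 6 /k/ transparent; 5 /k/ transparent; 4 /k/ transparent; 3 /k/ transparent; 2 /u/ → [+RTR]; 1 /a/ → [+RTR]; word edge.
Targets with no active source: positions 10 11 14 15 17 stay [-emphatic].

1 2 8 9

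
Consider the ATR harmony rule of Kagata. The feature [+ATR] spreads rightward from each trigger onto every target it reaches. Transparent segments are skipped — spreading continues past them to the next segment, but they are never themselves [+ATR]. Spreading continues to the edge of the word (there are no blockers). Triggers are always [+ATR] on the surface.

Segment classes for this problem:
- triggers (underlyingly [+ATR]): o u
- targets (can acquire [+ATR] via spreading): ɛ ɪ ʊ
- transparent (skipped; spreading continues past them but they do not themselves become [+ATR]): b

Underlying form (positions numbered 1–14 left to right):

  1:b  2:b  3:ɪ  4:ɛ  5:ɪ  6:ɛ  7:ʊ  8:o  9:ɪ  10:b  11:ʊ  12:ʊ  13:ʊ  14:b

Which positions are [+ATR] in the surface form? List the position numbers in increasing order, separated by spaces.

From /o/ at 8 rightward: 9 /ɪ/ → [+ATR]; 10 /b/ transparent; 11 /ʊ/ → [+ATR]; 12 /ʊ/ → [+ATR]; 13 /ʊ/ → [+ATR]; 14 /b/ transparent; word edge.
Targets with no active source: positions 3 4 5 6 7 stay [-ATR].

8 9 11 12 13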